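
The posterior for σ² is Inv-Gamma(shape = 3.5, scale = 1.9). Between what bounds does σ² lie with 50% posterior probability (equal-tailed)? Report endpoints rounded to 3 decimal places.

[0.420, 0.893]

Inverse-Gamma(3.5, 1.9) quantiles: F⁻¹(0.25) and F⁻¹(0.75).
Equivalently, 1/σ² ~ Gamma(3.5, rate = 1.9); invert its 0.75 and 0.25 quantiles.
Posterior mean ≈ 0.760, SD ≈ 0.621; a Normal approximation gives roughly [0.341, 1.179].
Exact: lower = 0.420; upper = 0.893.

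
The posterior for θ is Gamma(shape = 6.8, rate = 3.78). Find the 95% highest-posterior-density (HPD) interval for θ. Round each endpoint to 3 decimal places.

[0.590, 3.171]

The posterior is unimodal and skewed, so the HPD interval has equal density at both endpoints and is the shortest 95% interval.
Solving f(0.590) = f(3.171) with F(3.171) − F(0.590) = 0.95 gives [0.590, 3.171].
For comparison, the equal-tailed interval is [0.712, 3.382]; the HPD is narrower and shifted toward the mode.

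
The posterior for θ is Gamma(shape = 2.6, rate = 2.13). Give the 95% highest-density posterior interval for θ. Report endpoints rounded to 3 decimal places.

The posterior is unimodal and skewed, so the HPD interval has equal density at both endpoints and is the shortest 95% interval.
Solving f(0.083) = f(2.704) with F(2.704) − F(0.083) = 0.95 gives [0.083, 2.704].
For comparison, the equal-tailed interval is [0.213, 3.089]; the HPD is narrower and shifted toward the mode.

[0.083, 2.704]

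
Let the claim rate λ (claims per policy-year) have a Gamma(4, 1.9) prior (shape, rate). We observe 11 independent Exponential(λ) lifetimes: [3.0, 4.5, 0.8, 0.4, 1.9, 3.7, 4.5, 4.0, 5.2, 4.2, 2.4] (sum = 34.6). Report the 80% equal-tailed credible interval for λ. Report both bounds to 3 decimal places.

[0.282, 0.551]

Posterior: Gamma(4+11, 1.9+34.6) = Gamma(15, 36.5) (shape, rate).
Equal-tailed 80% interval: Gamma(15, 36.5) quantiles at 0.1 and 0.9.
Posterior mean ≈ 0.411, SD ≈ 0.106; a Normal approximation gives roughly [0.275, 0.547].
Exact: lower = 0.282; upper = 0.551.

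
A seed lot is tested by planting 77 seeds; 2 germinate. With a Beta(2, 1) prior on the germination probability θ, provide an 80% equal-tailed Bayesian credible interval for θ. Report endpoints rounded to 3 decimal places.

Posterior: Beta(2+2, 1+75) = Beta(4, 76).
Equal-tailed 80% interval: the 0.1 and 0.9 quantiles of Beta(4, 76).
Posterior mean ≈ 0.050, SD ≈ 0.024; a Normal approximation gives roughly [0.019, 0.081].
Exact: F⁻¹(0.1) = 0.022; F⁻¹(0.9) = 0.083.

[0.022, 0.083]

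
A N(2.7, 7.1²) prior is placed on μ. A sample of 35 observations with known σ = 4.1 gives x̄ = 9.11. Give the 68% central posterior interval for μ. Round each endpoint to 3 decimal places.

[8.364, 9.735]

Posterior precision = 1/7.1² + 35/4.1² = 0.0198 + 2.0821 = 2.1019, so posterior SD = 0.6897.
Posterior mean = (2.7/7.1² + 35·9.11/4.1²) / 2.1019 = 9.0495.
Interval: 9.0495 ± 0.994 × 0.6897 → [8.364, 9.735].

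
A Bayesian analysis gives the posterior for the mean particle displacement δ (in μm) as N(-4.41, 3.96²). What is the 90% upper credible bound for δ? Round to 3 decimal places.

Need U with P(δ ≤ U) = 0.90: U = -4.41 + z_{0.1}·3.96.
z = 1.282; U = -4.41 + 1.282 × 3.96 = 0.665.

0.665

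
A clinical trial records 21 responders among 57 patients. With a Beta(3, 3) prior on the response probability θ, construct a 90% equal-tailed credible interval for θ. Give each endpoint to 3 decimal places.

[0.283, 0.483]

Posterior: Beta(3+21, 3+36) = Beta(24, 39).
Equal-tailed 90% interval: the 0.05 and 0.95 quantiles of Beta(24, 39).
Posterior mean ≈ 0.381, SD ≈ 0.061; a Normal approximation gives roughly [0.281, 0.481].
Exact: F⁻¹(0.05) = 0.283; F⁻¹(0.95) = 0.483.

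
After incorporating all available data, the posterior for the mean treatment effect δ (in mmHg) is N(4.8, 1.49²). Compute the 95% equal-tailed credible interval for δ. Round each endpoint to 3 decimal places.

The posterior is symmetric, so the 95% equal-tailed interval is δ = 4.8 ± z·1.49 with z = 1.960.
Half-width: 1.960 × 1.49 = 2.920.
4.8 − 2.920 = 1.880; 4.8 + 2.920 = 7.720.

[1.880, 7.720]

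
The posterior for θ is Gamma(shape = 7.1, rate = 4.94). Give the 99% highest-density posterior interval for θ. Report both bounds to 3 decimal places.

[0.343, 3.035]

The posterior is unimodal and skewed, so the HPD interval has equal density at both endpoints and is the shortest 99% interval.
Solving f(0.343) = f(3.035) with F(3.035) − F(0.343) = 0.99 gives [0.343, 3.035].
For comparison, the equal-tailed interval is [0.423, 3.200]; the HPD is narrower and shifted toward the mode.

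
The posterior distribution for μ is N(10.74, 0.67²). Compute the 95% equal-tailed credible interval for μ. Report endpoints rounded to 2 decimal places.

The posterior is symmetric, so the 95% equal-tailed interval is μ = 10.74 ± z·0.67 with z = 1.960.
Half-width: 1.960 × 0.67 = 1.31.
10.74 − 1.31 = 9.43; 10.74 + 1.31 = 12.05.

[9.43, 12.05]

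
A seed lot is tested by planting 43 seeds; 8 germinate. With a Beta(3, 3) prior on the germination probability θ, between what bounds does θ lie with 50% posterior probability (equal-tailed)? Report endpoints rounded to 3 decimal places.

Posterior: Beta(3+8, 3+35) = Beta(11, 38).
Equal-tailed 50% interval: the 0.25 and 0.75 quantiles of Beta(11, 38).
Posterior mean ≈ 0.224, SD ≈ 0.059; a Normal approximation gives roughly [0.185, 0.264].
Exact: F⁻¹(0.25) = 0.182; F⁻¹(0.75) = 0.263.

[0.182, 0.263]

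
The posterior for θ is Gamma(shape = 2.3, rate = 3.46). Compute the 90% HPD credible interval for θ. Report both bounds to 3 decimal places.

[0.049, 1.273]

The posterior is unimodal and skewed, so the HPD interval has equal density at both endpoints and is the shortest 90% interval.
Solving f(0.049) = f(1.273) with F(1.273) − F(0.049) = 0.90 gives [0.049, 1.273].
For comparison, the equal-tailed interval is [0.139, 1.510]; the HPD is narrower and shifted toward the mode.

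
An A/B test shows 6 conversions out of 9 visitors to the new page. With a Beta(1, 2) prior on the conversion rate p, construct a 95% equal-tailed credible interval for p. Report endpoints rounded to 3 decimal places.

[0.308, 0.833]

Posterior: Beta(1+6, 2+3) = Beta(7, 5).
Equal-tailed 95% interval: the 0.025 and 0.975 quantiles of Beta(7, 5).
Posterior mean ≈ 0.583, SD ≈ 0.137; a Normal approximation gives roughly [0.315, 0.851].
Exact: F⁻¹(0.025) = 0.308; F⁻¹(0.975) = 0.833.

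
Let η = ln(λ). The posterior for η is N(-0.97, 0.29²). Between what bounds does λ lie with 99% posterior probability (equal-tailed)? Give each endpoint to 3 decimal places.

On the log scale the 99% interval is -0.97 ± 2.576 × 0.29 = [-1.7170, -0.2230].
Exponentiate: [e^-1.7170, e^-0.2230] = [0.180, 0.800].

[0.180, 0.800]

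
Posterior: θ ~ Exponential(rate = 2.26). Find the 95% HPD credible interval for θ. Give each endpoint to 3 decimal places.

[0.000, 1.326]

The exponential density is strictly decreasing on [0, ∞), so the HPD interval is anchored at 0: [0, q] with P(θ ≤ q) = 0.95.
q = −ln(1 − 0.95) / 2.26 = 2.9957 / 2.26 = 1.326.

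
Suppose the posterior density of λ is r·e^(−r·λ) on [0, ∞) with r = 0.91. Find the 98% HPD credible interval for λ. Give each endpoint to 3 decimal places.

The exponential density is strictly decreasing on [0, ∞), so the HPD interval is anchored at 0: [0, q] with P(λ ≤ q) = 0.98.
q = −ln(1 − 0.98) / 0.91 = 3.9120 / 0.91 = 4.299.

[0.000, 4.299]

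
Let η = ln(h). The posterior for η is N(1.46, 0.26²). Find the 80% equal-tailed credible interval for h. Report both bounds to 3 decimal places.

On the log scale the 80% interval is 1.46 ± 1.282 × 0.26 = [1.1268, 1.7932].
Exponentiate: [e^1.1268, e^1.7932] = [3.086, 6.009].

[3.086, 6.009]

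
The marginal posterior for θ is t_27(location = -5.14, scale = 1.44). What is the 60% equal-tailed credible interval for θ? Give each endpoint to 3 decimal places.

The t_27 distribution is symmetric; the 60% interval is -5.14 ± t·1.44 with t_{0.8,27} = 0.855.
Half-width: 0.855 × 1.44 = 1.231.
-5.14 − 1.231 = -6.371; -5.14 + 1.231 = -3.909.

[-6.371, -3.909]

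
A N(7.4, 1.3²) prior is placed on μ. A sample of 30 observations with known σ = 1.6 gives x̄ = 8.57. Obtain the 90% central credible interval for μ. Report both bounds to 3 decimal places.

[8.045, 8.983]

Posterior precision = 1/1.3² + 30/1.6² = 0.5917 + 11.7187 = 12.3105, so posterior SD = 0.2850.
Posterior mean = (7.4/1.3² + 30·8.57/1.6²) / 12.3105 = 8.5138.
Interval: 8.5138 ± 1.645 × 0.2850 → [8.045, 8.983].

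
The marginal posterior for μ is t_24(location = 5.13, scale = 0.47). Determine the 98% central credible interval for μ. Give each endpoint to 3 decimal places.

[3.959, 6.301]

The t_24 distribution is symmetric; the 98% interval is 5.13 ± t·0.47 with t_{0.99,24} = 2.492.
Half-width: 2.492 × 0.47 = 1.171.
5.13 − 1.171 = 3.959; 5.13 + 1.171 = 6.301.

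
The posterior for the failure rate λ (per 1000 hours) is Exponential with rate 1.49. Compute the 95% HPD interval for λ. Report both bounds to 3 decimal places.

[0.000, 2.011]

The exponential density is strictly decreasing on [0, ∞), so the HPD interval is anchored at 0: [0, q] with P(λ ≤ q) = 0.95.
q = −ln(1 − 0.95) / 1.49 = 2.9957 / 1.49 = 2.011.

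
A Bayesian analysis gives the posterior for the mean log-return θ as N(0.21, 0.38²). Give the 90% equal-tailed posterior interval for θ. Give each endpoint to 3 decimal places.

[-0.415, 0.835]

The posterior is symmetric, so the 90% equal-tailed interval is θ = 0.21 ± z·0.38 with z = 1.645.
Half-width: 1.645 × 0.38 = 0.625.
0.21 − 0.625 = -0.415; 0.21 + 0.625 = 0.835.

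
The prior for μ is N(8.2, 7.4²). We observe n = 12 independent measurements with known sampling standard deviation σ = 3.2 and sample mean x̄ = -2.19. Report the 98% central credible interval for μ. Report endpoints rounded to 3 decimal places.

Posterior precision = 1/7.4² + 12/3.2² = 0.0183 + 1.1719 = 1.1901, so posterior SD = 0.9166.
Posterior mean = (8.2/7.4² + 12·-2.19/3.2²) / 1.1901 = -2.0306.
Interval: -2.0306 ± 2.326 × 0.9166 → [-4.163, 0.102].

[-4.163, 0.102]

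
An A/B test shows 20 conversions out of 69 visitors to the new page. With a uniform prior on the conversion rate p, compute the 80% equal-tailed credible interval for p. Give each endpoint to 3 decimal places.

Posterior: Beta(1+20, 1+49) = Beta(21, 50).
Equal-tailed 80% interval: the 0.1 and 0.9 quantiles of Beta(21, 50).
Posterior mean ≈ 0.296, SD ≈ 0.054; a Normal approximation gives roughly [0.227, 0.365].
Exact: F⁻¹(0.1) = 0.228; F⁻¹(0.9) = 0.366.

[0.228, 0.366]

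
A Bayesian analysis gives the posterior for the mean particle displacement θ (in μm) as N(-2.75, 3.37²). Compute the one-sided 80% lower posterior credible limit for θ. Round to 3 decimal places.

Need L with P(θ ≥ L) = 0.80: L = -2.75 − z_{0.2}·3.37.
z = 0.842; L = -2.75 − 0.842 × 3.37 = -5.586.

-5.586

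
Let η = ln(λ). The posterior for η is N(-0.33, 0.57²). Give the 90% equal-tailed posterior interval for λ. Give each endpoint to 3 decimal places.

[0.282, 1.836]

On the log scale the 90% interval is -0.33 ± 1.645 × 0.57 = [-1.2676, 0.6076].
Exponentiate: [e^-1.2676, e^0.6076] = [0.282, 1.836].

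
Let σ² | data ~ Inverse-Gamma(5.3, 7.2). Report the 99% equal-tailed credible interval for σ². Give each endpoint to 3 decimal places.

[0.551, 5.947]

Inverse-Gamma(5.3, 7.2) quantiles: F⁻¹(0.005) and F⁻¹(0.995).
Equivalently, 1/σ² ~ Gamma(5.3, rate = 7.2); invert its 0.995 and 0.005 quantiles.
Posterior mean ≈ 1.674, SD ≈ 0.922; a Normal approximation gives roughly [-0.700, 4.049].
Exact: lower = 0.551; upper = 5.947.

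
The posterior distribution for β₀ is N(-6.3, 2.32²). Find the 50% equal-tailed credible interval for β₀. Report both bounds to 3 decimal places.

[-7.865, -4.735]

The posterior is symmetric, so the 50% equal-tailed interval is β₀ = -6.3 ± z·2.32 with z = 0.674.
Half-width: 0.674 × 2.32 = 1.565.
-6.3 − 1.565 = -7.865; -6.3 + 1.565 = -4.735.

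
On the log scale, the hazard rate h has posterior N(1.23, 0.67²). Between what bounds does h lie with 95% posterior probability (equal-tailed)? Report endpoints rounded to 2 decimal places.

[0.92, 12.72]

On the log scale the 95% interval is 1.23 ± 1.960 × 0.67 = [-0.0832, 2.5432].
Exponentiate: [e^-0.0832, e^2.5432] = [0.92, 12.72].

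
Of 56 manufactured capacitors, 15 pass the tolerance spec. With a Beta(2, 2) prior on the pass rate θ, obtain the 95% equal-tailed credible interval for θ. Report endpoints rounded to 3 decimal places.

Posterior: Beta(2+15, 2+41) = Beta(17, 43).
Equal-tailed 95% interval: the 0.025 and 0.975 quantiles of Beta(17, 43).
Posterior mean ≈ 0.283, SD ≈ 0.058; a Normal approximation gives roughly [0.170, 0.396].
Exact: F⁻¹(0.025) = 0.178; F⁻¹(0.975) = 0.403.

[0.178, 0.403]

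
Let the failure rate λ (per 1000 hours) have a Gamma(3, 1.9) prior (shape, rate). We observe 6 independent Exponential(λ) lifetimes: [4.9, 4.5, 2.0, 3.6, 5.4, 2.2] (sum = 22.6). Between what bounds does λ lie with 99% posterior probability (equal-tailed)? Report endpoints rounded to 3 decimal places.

[0.128, 0.758]

Posterior: Gamma(3+6, 1.9+22.6) = Gamma(9, 24.5) (shape, rate).
Equal-tailed 99% interval: Gamma(9, 24.5) quantiles at 0.005 and 0.995.
Posterior mean ≈ 0.367, SD ≈ 0.122; a Normal approximation gives roughly [0.052, 0.683].
Exact: lower = 0.128; upper = 0.758.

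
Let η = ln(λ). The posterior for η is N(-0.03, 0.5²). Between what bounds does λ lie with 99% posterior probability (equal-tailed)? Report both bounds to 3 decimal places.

[0.268, 3.518]

On the log scale the 99% interval is -0.03 ± 2.576 × 0.5 = [-1.3179, 1.2579].
Exponentiate: [e^-1.3179, e^1.2579] = [0.268, 3.518].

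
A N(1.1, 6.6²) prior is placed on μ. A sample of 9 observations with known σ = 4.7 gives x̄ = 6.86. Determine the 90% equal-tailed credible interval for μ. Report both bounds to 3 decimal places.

Posterior precision = 1/6.6² + 9/4.7² = 0.0230 + 0.4074 = 0.4304, so posterior SD = 1.5243.
Posterior mean = (1.1/6.6² + 9·6.86/4.7²) / 0.4304 = 6.5528.
Interval: 6.5528 ± 1.645 × 1.5243 → [4.045, 9.060].

[4.045, 9.060]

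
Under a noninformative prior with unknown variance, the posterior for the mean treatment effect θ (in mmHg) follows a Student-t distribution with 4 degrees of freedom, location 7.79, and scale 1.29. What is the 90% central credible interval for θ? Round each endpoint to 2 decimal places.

The t_4 distribution is symmetric; the 90% interval is 7.79 ± t·1.29 with t_{0.95,4} = 2.132.
Half-width: 2.132 × 1.29 = 2.75.
7.79 − 2.75 = 5.04; 7.79 + 2.75 = 10.54.

[5.04, 10.54]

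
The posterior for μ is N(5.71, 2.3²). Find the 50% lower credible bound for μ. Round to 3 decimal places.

Need L with P(μ ≥ L) = 0.50: L = 5.71 − z_{0.5}·2.3.
z = 0.000; L = 5.71 − 0.000 × 2.3 = 5.710.

5.710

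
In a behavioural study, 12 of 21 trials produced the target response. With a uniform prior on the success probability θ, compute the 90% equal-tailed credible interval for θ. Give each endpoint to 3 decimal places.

[0.395, 0.729]

Posterior: Beta(1+12, 1+9) = Beta(13, 10).
Equal-tailed 90% interval: the 0.05 and 0.95 quantiles of Beta(13, 10).
Posterior mean ≈ 0.565, SD ≈ 0.101; a Normal approximation gives roughly [0.399, 0.732].
Exact: F⁻¹(0.05) = 0.395; F⁻¹(0.95) = 0.729.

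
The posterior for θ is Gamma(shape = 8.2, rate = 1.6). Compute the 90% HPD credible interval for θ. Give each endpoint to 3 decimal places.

The posterior is unimodal and skewed, so the HPD interval has equal density at both endpoints and is the shortest 90% interval.
Solving f(2.254) = f(7.894) with F(7.894) − F(2.254) = 0.90 gives [2.254, 7.894].
For comparison, the equal-tailed interval is [2.576, 8.379]; the HPD is narrower and shifted toward the mode.

[2.254, 7.894]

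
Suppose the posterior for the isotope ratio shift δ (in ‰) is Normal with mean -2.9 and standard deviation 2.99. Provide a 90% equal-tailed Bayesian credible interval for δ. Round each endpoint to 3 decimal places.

[-7.818, 2.018]

The posterior is symmetric, so the 90% equal-tailed interval is δ = -2.9 ± z·2.99 with z = 1.645.
Half-width: 1.645 × 2.99 = 4.918.
-2.9 − 4.918 = -7.818; -2.9 + 4.918 = 2.018.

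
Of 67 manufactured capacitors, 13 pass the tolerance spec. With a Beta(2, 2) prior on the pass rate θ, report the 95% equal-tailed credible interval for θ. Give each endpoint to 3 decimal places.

[0.125, 0.313]

Posterior: Beta(2+13, 2+54) = Beta(15, 56).
Equal-tailed 95% interval: the 0.025 and 0.975 quantiles of Beta(15, 56).
Posterior mean ≈ 0.211, SD ≈ 0.048; a Normal approximation gives roughly [0.117, 0.306].
Exact: F⁻¹(0.025) = 0.125; F⁻¹(0.975) = 0.313.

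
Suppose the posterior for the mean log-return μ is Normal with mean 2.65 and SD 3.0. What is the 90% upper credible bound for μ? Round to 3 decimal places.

6.495

Need U with P(μ ≤ U) = 0.90: U = 2.65 + z_{0.1}·3.0.
z = 1.282; U = 2.65 + 1.282 × 3.0 = 6.495.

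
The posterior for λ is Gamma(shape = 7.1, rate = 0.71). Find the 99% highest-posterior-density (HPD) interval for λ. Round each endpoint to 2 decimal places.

The posterior is unimodal and skewed, so the HPD interval has equal density at both endpoints and is the shortest 99% interval.
Solving f(2.39) = f(21.11) with F(21.11) − F(2.39) = 0.99 gives [2.39, 21.11].
For comparison, the equal-tailed interval is [2.94, 22.27]; the HPD is narrower and shifted toward the mode.

[2.39, 21.11]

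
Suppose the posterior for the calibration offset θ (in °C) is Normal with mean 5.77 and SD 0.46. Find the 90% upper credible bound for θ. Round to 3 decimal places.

6.360

Need U with P(θ ≤ U) = 0.90: U = 5.77 + z_{0.1}·0.46.
z = 1.282; U = 5.77 + 1.282 × 0.46 = 6.360.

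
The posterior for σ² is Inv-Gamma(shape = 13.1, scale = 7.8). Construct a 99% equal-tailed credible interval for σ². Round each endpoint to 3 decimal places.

[0.321, 1.382]

Inverse-Gamma(13.1, 7.8) quantiles: F⁻¹(0.005) and F⁻¹(0.995).
Equivalently, 1/σ² ~ Gamma(13.1, rate = 7.8); invert its 0.995 and 0.005 quantiles.
Posterior mean ≈ 0.645, SD ≈ 0.193; a Normal approximation gives roughly [0.146, 1.143].
Exact: lower = 0.321; upper = 1.382.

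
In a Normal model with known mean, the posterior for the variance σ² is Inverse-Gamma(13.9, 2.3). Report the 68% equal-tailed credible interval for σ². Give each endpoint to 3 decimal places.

[0.131, 0.225]

Inverse-Gamma(13.9, 2.3) quantiles: F⁻¹(0.16) and F⁻¹(0.84).
Equivalently, 1/σ² ~ Gamma(13.9, rate = 2.3); invert its 0.84 and 0.16 quantiles.
Posterior mean ≈ 0.178, SD ≈ 0.052; a Normal approximation gives roughly [0.127, 0.230].
Exact: lower = 0.131; upper = 0.225.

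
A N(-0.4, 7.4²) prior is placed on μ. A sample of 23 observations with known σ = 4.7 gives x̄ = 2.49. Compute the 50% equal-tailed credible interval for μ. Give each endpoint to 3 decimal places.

Posterior precision = 1/7.4² + 23/4.7² = 0.0183 + 1.0412 = 1.0595, so posterior SD = 0.9715.
Posterior mean = (-0.4/7.4² + 23·2.49/4.7²) / 1.0595 = 2.4402.
Interval: 2.4402 ± 0.674 × 0.9715 → [1.785, 3.095].

[1.785, 3.095]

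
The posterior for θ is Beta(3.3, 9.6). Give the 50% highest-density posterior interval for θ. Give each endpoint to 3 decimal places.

The posterior is unimodal and skewed, so the HPD interval has equal density at both endpoints and is the shortest 50% interval.
Solving f(0.139) = f(0.297) with F(0.297) − F(0.139) = 0.50 gives [0.139, 0.297].
For comparison, the equal-tailed interval is [0.168, 0.330]; the HPD is narrower and shifted toward the mode.

[0.139, 0.297]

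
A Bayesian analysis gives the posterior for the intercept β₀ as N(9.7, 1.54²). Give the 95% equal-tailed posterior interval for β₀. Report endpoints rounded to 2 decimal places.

[6.68, 12.72]

The posterior is symmetric, so the 95% equal-tailed interval is β₀ = 9.7 ± z·1.54 with z = 1.960.
Half-width: 1.960 × 1.54 = 3.02.
9.7 − 3.02 = 6.68; 9.7 + 3.02 = 12.72.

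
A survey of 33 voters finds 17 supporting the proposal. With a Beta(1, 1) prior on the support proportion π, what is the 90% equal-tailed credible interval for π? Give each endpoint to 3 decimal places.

[0.377, 0.651]

Posterior: Beta(1+17, 1+16) = Beta(18, 17).
Equal-tailed 90% interval: the 0.05 and 0.95 quantiles of Beta(18, 17).
Posterior mean ≈ 0.514, SD ≈ 0.083; a Normal approximation gives roughly [0.377, 0.651].
Exact: F⁻¹(0.05) = 0.377; F⁻¹(0.95) = 0.651.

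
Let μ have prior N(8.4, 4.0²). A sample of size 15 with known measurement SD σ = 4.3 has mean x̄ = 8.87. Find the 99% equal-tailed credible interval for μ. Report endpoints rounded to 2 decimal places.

[6.08, 11.59]

Posterior precision = 1/4.0² + 15/4.3² = 0.0625 + 0.8112 = 0.8737, so posterior SD = 1.0698.
Posterior mean = (8.4/4.0² + 15·8.87/4.3²) / 0.8737 = 8.8364.
Interval: 8.8364 ± 2.576 × 1.0698 → [6.08, 11.59].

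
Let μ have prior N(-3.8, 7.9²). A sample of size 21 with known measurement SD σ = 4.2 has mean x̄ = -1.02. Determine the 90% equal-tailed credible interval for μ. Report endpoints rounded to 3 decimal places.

Posterior precision = 1/7.9² + 21/4.2² = 0.0160 + 1.1905 = 1.2065, so posterior SD = 0.9104.
Posterior mean = (-3.8/7.9² + 21·-1.02/4.2²) / 1.2065 = -1.0569.
Interval: -1.0569 ± 1.645 × 0.9104 → [-2.554, 0.441].

[-2.554, 0.441]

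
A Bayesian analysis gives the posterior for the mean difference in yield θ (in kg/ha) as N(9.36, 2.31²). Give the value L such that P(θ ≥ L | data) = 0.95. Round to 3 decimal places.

Need L with P(θ ≥ L) = 0.95: L = 9.36 − z_{0.05}·2.31.
z = 1.645; L = 9.36 − 1.645 × 2.31 = 5.560.

5.560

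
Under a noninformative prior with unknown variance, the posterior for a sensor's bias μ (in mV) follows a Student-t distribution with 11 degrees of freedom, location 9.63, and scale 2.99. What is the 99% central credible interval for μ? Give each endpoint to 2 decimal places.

[0.34, 18.92]

The t_11 distribution is symmetric; the 99% interval is 9.63 ± t·2.99 with t_{0.995,11} = 3.106.
Half-width: 3.106 × 2.99 = 9.29.
9.63 − 9.29 = 0.34; 9.63 + 9.29 = 18.92.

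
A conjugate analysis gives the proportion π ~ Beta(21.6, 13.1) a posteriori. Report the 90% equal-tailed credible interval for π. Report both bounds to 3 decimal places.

Posterior: Beta(21.6, 13.1).
Equal-tailed 90% interval: the 0.05 and 0.95 quantiles of Beta(21.6, 13.1).
Posterior mean ≈ 0.622, SD ≈ 0.081; a Normal approximation gives roughly [0.489, 0.756].
Exact: F⁻¹(0.05) = 0.485; F⁻¹(0.95) = 0.752.

[0.485, 0.752]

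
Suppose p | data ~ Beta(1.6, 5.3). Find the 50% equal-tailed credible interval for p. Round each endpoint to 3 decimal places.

[0.114, 0.324]

Posterior: Beta(1.6, 5.3).
Equal-tailed 50% interval: the 0.25 and 0.75 quantiles of Beta(1.6, 5.3).
Posterior mean ≈ 0.232, SD ≈ 0.150; a Normal approximation gives roughly [0.131, 0.333].
Exact: F⁻¹(0.25) = 0.114; F⁻¹(0.75) = 0.324.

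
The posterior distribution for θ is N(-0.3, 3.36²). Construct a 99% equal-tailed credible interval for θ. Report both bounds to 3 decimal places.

The posterior is symmetric, so the 99% equal-tailed interval is θ = -0.3 ± z·3.36 with z = 2.576.
Half-width: 2.576 × 3.36 = 8.655.
-0.3 − 8.655 = -8.955; -0.3 + 8.655 = 8.355.

[-8.955, 8.355]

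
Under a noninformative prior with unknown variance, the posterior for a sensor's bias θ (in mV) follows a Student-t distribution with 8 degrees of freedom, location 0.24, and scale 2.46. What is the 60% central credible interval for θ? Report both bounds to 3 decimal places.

The t_8 distribution is symmetric; the 60% interval is 0.24 ± t·2.46 with t_{0.8,8} = 0.889.
Half-width: 0.889 × 2.46 = 2.187.
0.24 − 2.187 = -1.947; 0.24 + 2.187 = 2.427.

[-1.947, 2.427]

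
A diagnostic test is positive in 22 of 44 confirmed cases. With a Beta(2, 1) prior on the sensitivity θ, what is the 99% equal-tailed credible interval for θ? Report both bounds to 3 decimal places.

[0.328, 0.692]

Posterior: Beta(2+22, 1+22) = Beta(24, 23).
Equal-tailed 99% interval: the 0.005 and 0.995 quantiles of Beta(24, 23).
Posterior mean ≈ 0.511, SD ≈ 0.072; a Normal approximation gives roughly [0.325, 0.696].
Exact: F⁻¹(0.005) = 0.328; F⁻¹(0.995) = 0.692.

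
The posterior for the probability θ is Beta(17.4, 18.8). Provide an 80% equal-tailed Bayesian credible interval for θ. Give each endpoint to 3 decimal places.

Posterior: Beta(17.4, 18.8).
Equal-tailed 80% interval: the 0.1 and 0.9 quantiles of Beta(17.4, 18.8).
Posterior mean ≈ 0.481, SD ≈ 0.082; a Normal approximation gives roughly [0.376, 0.586].
Exact: F⁻¹(0.1) = 0.375; F⁻¹(0.9) = 0.587.

[0.375, 0.587]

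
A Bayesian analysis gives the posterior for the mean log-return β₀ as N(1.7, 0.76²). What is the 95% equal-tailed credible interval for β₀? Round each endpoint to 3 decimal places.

[0.210, 3.190]

The posterior is symmetric, so the 95% equal-tailed interval is β₀ = 1.7 ± z·0.76 with z = 1.960.
Half-width: 1.960 × 0.76 = 1.490.
1.7 − 1.490 = 0.210; 1.7 + 1.490 = 3.190.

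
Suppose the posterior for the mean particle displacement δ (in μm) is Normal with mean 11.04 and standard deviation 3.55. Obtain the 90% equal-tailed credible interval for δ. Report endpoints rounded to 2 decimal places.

The posterior is symmetric, so the 90% equal-tailed interval is δ = 11.04 ± z·3.55 with z = 1.645.
Half-width: 1.645 × 3.55 = 5.84.
11.04 − 5.84 = 5.20; 11.04 + 5.84 = 16.88.

[5.20, 16.88]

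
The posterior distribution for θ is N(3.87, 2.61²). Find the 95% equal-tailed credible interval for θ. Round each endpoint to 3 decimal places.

The posterior is symmetric, so the 95% equal-tailed interval is θ = 3.87 ± z·2.61 with z = 1.960.
Half-width: 1.960 × 2.61 = 5.116.
3.87 − 5.116 = -1.246; 3.87 + 5.116 = 8.986.

[-1.246, 8.986]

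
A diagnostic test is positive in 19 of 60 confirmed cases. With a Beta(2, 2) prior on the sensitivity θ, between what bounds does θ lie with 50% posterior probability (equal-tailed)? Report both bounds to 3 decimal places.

Posterior: Beta(2+19, 2+41) = Beta(21, 43).
Equal-tailed 50% interval: the 0.25 and 0.75 quantiles of Beta(21, 43).
Posterior mean ≈ 0.328, SD ≈ 0.058; a Normal approximation gives roughly [0.289, 0.367].
Exact: F⁻¹(0.25) = 0.288; F⁻¹(0.75) = 0.367.

[0.288, 0.367]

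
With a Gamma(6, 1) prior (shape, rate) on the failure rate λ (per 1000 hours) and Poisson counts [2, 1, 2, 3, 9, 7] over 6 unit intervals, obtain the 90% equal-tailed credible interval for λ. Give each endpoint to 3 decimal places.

[3.085, 5.649]

Posterior: Gamma(6+24, 1+6) = Gamma(30, 7) (shape, rate).
Equal-tailed 90% interval: Gamma(30, 7) quantiles at 0.05 and 0.95.
Posterior mean ≈ 4.286, SD ≈ 0.782; a Normal approximation gives roughly [2.999, 5.573].
Exact: lower = 3.085; upper = 5.649.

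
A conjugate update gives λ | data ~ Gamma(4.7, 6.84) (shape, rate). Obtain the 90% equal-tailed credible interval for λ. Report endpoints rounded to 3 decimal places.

Posterior: Gamma(shape 4.7, rate 6.84).
Equal-tailed 90% interval: Gamma(4.7, 6.84) quantiles at 0.05 and 0.95.
Posterior mean ≈ 0.687, SD ≈ 0.317; a Normal approximation gives roughly [0.166, 1.208].
Exact: lower = 0.261; upper = 1.278.

[0.261, 1.278]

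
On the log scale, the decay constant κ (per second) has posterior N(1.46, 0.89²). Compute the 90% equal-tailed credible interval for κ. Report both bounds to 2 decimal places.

On the log scale the 90% interval is 1.46 ± 1.645 × 0.89 = [-0.0039, 2.9239].
Exponentiate: [e^-0.0039, e^2.9239] = [1.00, 18.61].

[1.00, 18.61]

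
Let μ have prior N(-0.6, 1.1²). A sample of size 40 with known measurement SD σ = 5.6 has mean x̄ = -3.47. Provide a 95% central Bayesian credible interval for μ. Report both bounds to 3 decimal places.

[-3.693, -0.990]

Posterior precision = 1/1.1² + 40/5.6² = 0.8264 + 1.2755 = 2.1020, so posterior SD = 0.6897.
Posterior mean = (-0.6/1.1² + 40·-3.47/5.6²) / 2.1020 = -2.3416.
Interval: -2.3416 ± 1.960 × 0.6897 → [-3.693, -0.990].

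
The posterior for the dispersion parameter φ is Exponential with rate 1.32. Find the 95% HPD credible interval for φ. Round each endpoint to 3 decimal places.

[0.000, 2.269]

The exponential density is strictly decreasing on [0, ∞), so the HPD interval is anchored at 0: [0, q] with P(φ ≤ q) = 0.95.
q = −ln(1 − 0.95) / 1.32 = 2.9957 / 1.32 = 2.269.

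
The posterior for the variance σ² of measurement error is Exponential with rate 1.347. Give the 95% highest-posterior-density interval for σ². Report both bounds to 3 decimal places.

[0.000, 2.224]

The exponential density is strictly decreasing on [0, ∞), so the HPD interval is anchored at 0: [0, q] with P(σ² ≤ q) = 0.95.
q = −ln(1 − 0.95) / 1.347 = 2.9957 / 1.347 = 2.224.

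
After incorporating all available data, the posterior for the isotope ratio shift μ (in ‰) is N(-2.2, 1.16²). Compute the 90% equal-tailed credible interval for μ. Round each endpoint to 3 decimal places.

[-4.108, -0.292]

The posterior is symmetric, so the 90% equal-tailed interval is μ = -2.2 ± z·1.16 with z = 1.645.
Half-width: 1.645 × 1.16 = 1.908.
-2.2 − 1.908 = -4.108; -2.2 + 1.908 = -0.292.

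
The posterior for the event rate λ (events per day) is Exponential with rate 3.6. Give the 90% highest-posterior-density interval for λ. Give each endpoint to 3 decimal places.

[0.000, 0.640]

The exponential density is strictly decreasing on [0, ∞), so the HPD interval is anchored at 0: [0, q] with P(λ ≤ q) = 0.90.
q = −ln(1 − 0.90) / 3.6 = 2.3026 / 3.6 = 0.640.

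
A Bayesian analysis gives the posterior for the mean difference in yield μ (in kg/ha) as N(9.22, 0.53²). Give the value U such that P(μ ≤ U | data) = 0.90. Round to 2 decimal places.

Need U with P(μ ≤ U) = 0.90: U = 9.22 + z_{0.1}·0.53.
z = 1.282; U = 9.22 + 1.282 × 0.53 = 9.90.

9.90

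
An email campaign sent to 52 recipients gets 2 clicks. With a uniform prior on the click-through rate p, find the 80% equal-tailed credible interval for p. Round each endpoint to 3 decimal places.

[0.021, 0.097]

Posterior: Beta(1+2, 1+50) = Beta(3, 51).
Equal-tailed 80% interval: the 0.1 and 0.9 quantiles of Beta(3, 51).
Posterior mean ≈ 0.056, SD ≈ 0.031; a Normal approximation gives roughly [0.016, 0.095].
Exact: F⁻¹(0.1) = 0.021; F⁻¹(0.9) = 0.097.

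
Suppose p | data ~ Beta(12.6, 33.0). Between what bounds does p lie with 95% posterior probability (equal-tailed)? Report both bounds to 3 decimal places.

[0.158, 0.413]

Posterior: Beta(12.6, 33.0).
Equal-tailed 95% interval: the 0.025 and 0.975 quantiles of Beta(12.6, 33.0).
Posterior mean ≈ 0.276, SD ≈ 0.066; a Normal approximation gives roughly [0.148, 0.405].
Exact: F⁻¹(0.025) = 0.158; F⁻¹(0.975) = 0.413.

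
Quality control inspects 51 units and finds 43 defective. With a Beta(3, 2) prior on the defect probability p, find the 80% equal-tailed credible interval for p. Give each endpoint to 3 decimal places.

[0.754, 0.884]

Posterior: Beta(3+43, 2+8) = Beta(46, 10).
Equal-tailed 80% interval: the 0.1 and 0.9 quantiles of Beta(46, 10).
Posterior mean ≈ 0.821, SD ≈ 0.051; a Normal approximation gives roughly [0.756, 0.886].
Exact: F⁻¹(0.1) = 0.754; F⁻¹(0.9) = 0.884.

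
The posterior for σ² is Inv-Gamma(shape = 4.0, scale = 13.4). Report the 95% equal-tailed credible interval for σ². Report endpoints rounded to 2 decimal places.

Inverse-Gamma(4.0, 13.4) quantiles: F⁻¹(0.025) and F⁻¹(0.975).
Equivalently, 1/σ² ~ Gamma(4.0, rate = 13.4); invert its 0.975 and 0.025 quantiles.
Posterior mean ≈ 4.47, SD ≈ 3.16; a Normal approximation gives roughly [-1.72, 10.66].
Exact: lower = 1.53; upper = 12.30.

[1.53, 12.30]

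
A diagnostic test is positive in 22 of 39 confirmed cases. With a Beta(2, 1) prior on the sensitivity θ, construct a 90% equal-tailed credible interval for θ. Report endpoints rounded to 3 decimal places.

Posterior: Beta(2+22, 1+17) = Beta(24, 18).
Equal-tailed 90% interval: the 0.05 and 0.95 quantiles of Beta(24, 18).
Posterior mean ≈ 0.571, SD ≈ 0.075; a Normal approximation gives roughly [0.447, 0.696].
Exact: F⁻¹(0.05) = 0.445; F⁻¹(0.95) = 0.694.

[0.445, 0.694]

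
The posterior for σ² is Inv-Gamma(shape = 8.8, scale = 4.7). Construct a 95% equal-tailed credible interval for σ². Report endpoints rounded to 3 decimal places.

Inverse-Gamma(8.8, 4.7) quantiles: F⁻¹(0.025) and F⁻¹(0.975).
Equivalently, 1/σ² ~ Gamma(8.8, rate = 4.7); invert its 0.975 and 0.025 quantiles.
Posterior mean ≈ 0.603, SD ≈ 0.231; a Normal approximation gives roughly [0.150, 1.055].
Exact: lower = 0.303; upper = 1.180.

[0.303, 1.180]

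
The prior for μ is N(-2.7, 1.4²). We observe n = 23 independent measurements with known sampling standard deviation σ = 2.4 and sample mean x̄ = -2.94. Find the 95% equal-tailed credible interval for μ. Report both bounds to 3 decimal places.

Posterior precision = 1/1.4² + 23/2.4² = 0.5102 + 3.9931 = 4.5033, so posterior SD = 0.4712.
Posterior mean = (-2.7/1.4² + 23·-2.94/2.4²) / 4.5033 = -2.9128.
Interval: -2.9128 ± 1.960 × 0.4712 → [-3.836, -1.989].

[-3.836, -1.989]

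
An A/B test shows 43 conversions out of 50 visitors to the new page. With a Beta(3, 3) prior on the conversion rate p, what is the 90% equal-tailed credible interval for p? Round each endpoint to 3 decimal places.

Posterior: Beta(3+43, 3+7) = Beta(46, 10).
Equal-tailed 90% interval: the 0.05 and 0.95 quantiles of Beta(46, 10).
Posterior mean ≈ 0.821, SD ≈ 0.051; a Normal approximation gives roughly [0.738, 0.905].
Exact: F⁻¹(0.05) = 0.732; F⁻¹(0.95) = 0.898.

[0.732, 0.898]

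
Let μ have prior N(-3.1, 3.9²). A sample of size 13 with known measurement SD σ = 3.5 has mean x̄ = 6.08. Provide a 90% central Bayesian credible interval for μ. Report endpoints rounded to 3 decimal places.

Posterior precision = 1/3.9² + 13/3.5² = 0.0657 + 1.0612 = 1.1270, so posterior SD = 0.9420.
Posterior mean = (-3.1/3.9² + 13·6.08/3.5²) / 1.1270 = 5.5444.
Interval: 5.5444 ± 1.645 × 0.9420 → [3.995, 7.094].

[3.995, 7.094]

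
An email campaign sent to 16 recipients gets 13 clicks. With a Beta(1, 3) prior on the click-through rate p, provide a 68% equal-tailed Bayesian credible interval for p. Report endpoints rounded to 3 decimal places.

Posterior: Beta(1+13, 3+3) = Beta(14, 6).
Equal-tailed 68% interval: the 0.16 and 0.84 quantiles of Beta(14, 6).
Posterior mean ≈ 0.700, SD ≈ 0.100; a Normal approximation gives roughly [0.601, 0.799].
Exact: F⁻¹(0.16) = 0.599; F⁻¹(0.84) = 0.801.

[0.599, 0.801]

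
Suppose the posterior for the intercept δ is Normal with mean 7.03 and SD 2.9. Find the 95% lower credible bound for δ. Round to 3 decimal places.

Need L with P(δ ≥ L) = 0.95: L = 7.03 − z_{0.05}·2.9.
z = 1.645; L = 7.03 − 1.645 × 2.9 = 2.260.

2.260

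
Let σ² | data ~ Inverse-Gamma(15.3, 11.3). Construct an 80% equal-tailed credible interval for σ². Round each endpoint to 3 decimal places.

[0.552, 1.071]

Inverse-Gamma(15.3, 11.3) quantiles: F⁻¹(0.1) and F⁻¹(0.9).
Equivalently, 1/σ² ~ Gamma(15.3, rate = 11.3); invert its 0.9 and 0.1 quantiles.
Posterior mean ≈ 0.790, SD ≈ 0.217; a Normal approximation gives roughly [0.513, 1.068].
Exact: lower = 0.552; upper = 1.071.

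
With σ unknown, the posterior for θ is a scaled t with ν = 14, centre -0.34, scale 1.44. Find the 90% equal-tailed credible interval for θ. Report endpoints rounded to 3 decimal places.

The t_14 distribution is symmetric; the 90% interval is -0.34 ± t·1.44 with t_{0.95,14} = 1.761.
Half-width: 1.761 × 1.44 = 2.536.
-0.34 − 2.536 = -2.876; -0.34 + 2.536 = 2.196.

[-2.876, 2.196]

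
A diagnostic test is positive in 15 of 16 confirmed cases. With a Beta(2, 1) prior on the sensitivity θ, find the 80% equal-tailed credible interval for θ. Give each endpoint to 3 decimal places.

[0.801, 0.970]

Posterior: Beta(2+15, 1+1) = Beta(17, 2).
Equal-tailed 80% interval: the 0.1 and 0.9 quantiles of Beta(17, 2).
Posterior mean ≈ 0.895, SD ≈ 0.069; a Normal approximation gives roughly [0.807, 0.983].
Exact: F⁻¹(0.1) = 0.801; F⁻¹(0.9) = 0.970.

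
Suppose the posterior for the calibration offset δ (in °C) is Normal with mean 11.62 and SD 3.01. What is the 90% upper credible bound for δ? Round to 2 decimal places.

15.48

Need U with P(δ ≤ U) = 0.90: U = 11.62 + z_{0.1}·3.01.
z = 1.282; U = 11.62 + 1.282 × 3.01 = 15.48.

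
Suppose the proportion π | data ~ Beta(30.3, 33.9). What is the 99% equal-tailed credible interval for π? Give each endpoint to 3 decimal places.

Posterior: Beta(30.3, 33.9).
Equal-tailed 99% interval: the 0.005 and 0.995 quantiles of Beta(30.3, 33.9).
Posterior mean ≈ 0.472, SD ≈ 0.062; a Normal approximation gives roughly [0.313, 0.631].
Exact: F⁻¹(0.005) = 0.317; F⁻¹(0.995) = 0.631.

[0.317, 0.631]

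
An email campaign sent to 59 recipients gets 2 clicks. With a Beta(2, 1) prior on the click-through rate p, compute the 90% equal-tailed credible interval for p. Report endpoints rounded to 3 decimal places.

Posterior: Beta(2+2, 1+57) = Beta(4, 58).
Equal-tailed 90% interval: the 0.05 and 0.95 quantiles of Beta(4, 58).
Posterior mean ≈ 0.065, SD ≈ 0.031; a Normal approximation gives roughly [0.014, 0.115].
Exact: F⁻¹(0.05) = 0.023; F⁻¹(0.95) = 0.122.

[0.023, 0.122]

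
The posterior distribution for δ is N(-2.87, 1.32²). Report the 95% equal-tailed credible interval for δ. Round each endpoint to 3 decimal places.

The posterior is symmetric, so the 95% equal-tailed interval is δ = -2.87 ± z·1.32 with z = 1.960.
Half-width: 1.960 × 1.32 = 2.587.
-2.87 − 2.587 = -5.457; -2.87 + 2.587 = -0.283.

[-5.457, -0.283]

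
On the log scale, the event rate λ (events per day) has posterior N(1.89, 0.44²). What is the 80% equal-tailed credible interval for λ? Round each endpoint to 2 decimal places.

[3.77, 11.63]

On the log scale the 80% interval is 1.89 ± 1.282 × 0.44 = [1.3261, 2.4539].
Exponentiate: [e^1.3261, e^2.4539] = [3.77, 11.63].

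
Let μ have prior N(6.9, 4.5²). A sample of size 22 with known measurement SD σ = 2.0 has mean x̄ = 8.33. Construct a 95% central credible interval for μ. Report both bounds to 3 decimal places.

[7.485, 9.149]

Posterior precision = 1/4.5² + 22/2.0² = 0.0494 + 5.5000 = 5.5494, so posterior SD = 0.4245.
Posterior mean = (6.9/4.5² + 22·8.33/2.0²) / 5.5494 = 8.3173.
Interval: 8.3173 ± 1.960 × 0.4245 → [7.485, 9.149].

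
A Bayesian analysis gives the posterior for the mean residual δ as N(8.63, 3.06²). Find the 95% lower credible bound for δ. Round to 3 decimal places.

3.597

Need L with P(δ ≥ L) = 0.95: L = 8.63 − z_{0.05}·3.06.
z = 1.645; L = 8.63 − 1.645 × 3.06 = 3.597.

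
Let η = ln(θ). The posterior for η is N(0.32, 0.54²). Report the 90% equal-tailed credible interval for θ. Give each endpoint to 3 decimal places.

[0.567, 3.348]

On the log scale the 90% interval is 0.32 ± 1.645 × 0.54 = [-0.5682, 1.2082].
Exponentiate: [e^-0.5682, e^1.2082] = [0.567, 3.348].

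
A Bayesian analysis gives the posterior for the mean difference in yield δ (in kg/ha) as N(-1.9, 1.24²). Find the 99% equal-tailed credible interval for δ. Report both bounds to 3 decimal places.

[-5.094, 1.294]

The posterior is symmetric, so the 99% equal-tailed interval is δ = -1.9 ± z·1.24 with z = 2.576.
Half-width: 2.576 × 1.24 = 3.194.
-1.9 − 3.194 = -5.094; -1.9 + 3.194 = 1.294.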